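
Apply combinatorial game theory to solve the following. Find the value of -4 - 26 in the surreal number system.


x = -4, y = 26
x - y = -4 - 26 = -30

-30


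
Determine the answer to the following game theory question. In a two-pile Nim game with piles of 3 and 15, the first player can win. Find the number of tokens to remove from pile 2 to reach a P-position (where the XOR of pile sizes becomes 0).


Piles: 3 and 15
Current XOR: 3 XOR 15 = 12 (non-zero, so this is an N-position).
To make the XOR zero, we need to find a move that balances the piles.
For pile 2 (size 15): target = 15 XOR 12 = 3
We reduce pile 2 from 15 to 3.
Tokens removed: 15 - 3 = 12
Verification: 3 XOR 3 = 0

12


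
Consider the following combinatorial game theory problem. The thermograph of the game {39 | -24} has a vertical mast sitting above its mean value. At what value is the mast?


Game = {39 | -24}, a switch {a | b} with numbers a > b.
Its thermograph has left wall a - t and right wall b + t, which meet at t = (a - b)/2, where both equal (a + b)/2. So the mast (mean value) is at (a + b)/2.
Mean = (39 + (-24))/2 = 15/2 = 15/2

15/2


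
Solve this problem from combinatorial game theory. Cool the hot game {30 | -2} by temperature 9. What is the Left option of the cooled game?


Original game: {30 | -2} (a switch {a | b} with a > b).
Cooling by t (for t below the temperature (a - b)/2 = 16) taxes each move by t: {a | b} cooled by t is {a - t | b + t}.
Cooling amount: t = 9
Cooled Left option: 30 - 9 = 21
Cooled Right option: -2 + 9 = 7
Cooled game: {21 | 7}
Left option = 21

21


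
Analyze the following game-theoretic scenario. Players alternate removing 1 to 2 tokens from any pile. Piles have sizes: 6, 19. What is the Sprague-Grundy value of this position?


Subtraction set: {1, 2}
For this subtraction set, G(n) = n mod 3 (period = max + 1 = 3).
Pile 1 (size 6): G(6) = 6 mod 3 = 0
Pile 2 (size 19): G(19) = 19 mod 3 = 1
Total Grundy value = XOR of all: 0 XOR 1 = 1

1


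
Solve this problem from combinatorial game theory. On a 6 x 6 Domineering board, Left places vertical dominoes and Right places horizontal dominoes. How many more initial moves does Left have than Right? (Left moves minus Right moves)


Board is 6 x 6 (rows x cols).
Left (vertical) placements: (rows-1) * cols = 5 * 6 = 30
Right (horizontal) placements: rows * (cols-1) = 6 * 5 = 30
Advantage = Left - Right = 30 - 30 = 0

0


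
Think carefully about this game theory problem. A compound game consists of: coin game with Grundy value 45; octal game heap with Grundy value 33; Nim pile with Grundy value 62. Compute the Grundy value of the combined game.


By the Sprague-Grundy theorem, the Grundy value of a sum of games is the XOR of individual Grundy values.
coin game: Grundy value = 45. Running XOR: 0 XOR 45 = 45
octal game heap: Grundy value = 33. Running XOR: 45 XOR 33 = 12
Nim pile: Grundy value = 62. Running XOR: 12 XOR 62 = 50
The combined Grundy value is 50.

50


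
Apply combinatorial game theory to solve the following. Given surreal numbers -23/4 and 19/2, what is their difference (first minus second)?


x = -23/4, y = 19/2
Converting to common denominator: 4
x = -23/4, y = 38/4
x - y = -23/4 - 19/2 = -61/4

-61/4


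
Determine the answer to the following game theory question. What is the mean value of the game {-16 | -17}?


Game = {-16 | -17}, a switch {a | b} with numbers a > b.
Its thermograph has left wall a - t and right wall b + t, which meet at t = (a - b)/2, where both equal (a + b)/2. So the mast (mean value) is at (a + b)/2.
Mean = (-16 + (-17))/2 = -33/2 = -33/2

-33/2


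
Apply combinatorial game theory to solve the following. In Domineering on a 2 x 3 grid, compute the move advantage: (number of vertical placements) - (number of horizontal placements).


Board is 2 x 3 (rows x cols).
Left (vertical) placements: (rows-1) * cols = 1 * 3 = 3
Right (horizontal) placements: rows * (cols-1) = 2 * 2 = 4
Advantage = Left - Right = 3 - 4 = -1

-1


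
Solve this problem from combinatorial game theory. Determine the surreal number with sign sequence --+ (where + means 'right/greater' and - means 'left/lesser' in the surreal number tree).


Sign expansion: --+
Rule: track bounds (lo, hi), initially (-inf, +inf). On '+', the current value becomes lo and we move to the simplest number in (value, hi): value + 1 if hi = +inf, otherwise the midpoint (value + hi)/2. On '-', the current value becomes hi and we move to value - 1 if lo = -inf, otherwise the midpoint (lo + value)/2.
Start at 0.
Step 1: sign = -, move left. Bounds: (-inf, 0). Value = -1
Step 2: sign = -, move left. Bounds: (-inf, -1). Value = -2
Step 3: sign = +, move right. Bounds: (-2, -1). Value = -3/2
The surreal number with sign expansion --+ is -3/2.

-3/2


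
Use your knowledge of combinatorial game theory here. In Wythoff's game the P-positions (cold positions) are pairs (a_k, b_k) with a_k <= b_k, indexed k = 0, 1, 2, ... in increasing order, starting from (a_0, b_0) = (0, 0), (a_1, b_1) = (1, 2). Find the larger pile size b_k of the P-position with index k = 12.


By Wythoff's theorem, a_k = floor(k * phi) and b_k = floor(k * phi^2) = a_k + k, where phi = (1 + sqrt(5))/2 is the golden ratio.
phi = (1 + sqrt(5))/2 = 1.618034
phi^2 = phi + 1 = 2.618034
k = 12
k * phi^2 = 12 * 2.618034 = 31.416408
b_12 = floor(k * phi^2) = 31 (check: a_12 + k = 19 + 12 = 31)

31


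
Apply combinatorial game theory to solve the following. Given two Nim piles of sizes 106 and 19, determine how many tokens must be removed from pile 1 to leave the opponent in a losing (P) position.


Piles: 106 and 19
Current XOR: 106 XOR 19 = 121 (non-zero, so this is an N-position).
To make the XOR zero, we need to find a move that balances the piles.
For pile 1 (size 106): target = 106 XOR 121 = 19
We reduce pile 1 from 106 to 19.
Tokens removed: 106 - 19 = 87
Verification: 19 XOR 19 = 0

87


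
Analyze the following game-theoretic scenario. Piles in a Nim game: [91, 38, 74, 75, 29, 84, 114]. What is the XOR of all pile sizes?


We need the XOR (exclusive or) of all pile sizes.
After XOR-ing pile 1 (size 91): 0 XOR 91 = 91
After XOR-ing pile 2 (size 38): 91 XOR 38 = 125
After XOR-ing pile 3 (size 74): 125 XOR 74 = 55
After XOR-ing pile 4 (size 75): 55 XOR 75 = 124
After XOR-ing pile 5 (size 29): 124 XOR 29 = 97
After XOR-ing pile 6 (size 84): 97 XOR 84 = 53
After XOR-ing pile 7 (size 114): 53 XOR 114 = 71
The Nim-value of this position is 71.

71


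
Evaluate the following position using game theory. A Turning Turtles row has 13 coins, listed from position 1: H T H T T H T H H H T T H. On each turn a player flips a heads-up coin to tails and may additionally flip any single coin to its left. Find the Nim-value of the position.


Coins: H T H T T H T H H H T T H
Key fact: a single head at position k behaves exactly like a Nim heap of size k (turning it to T and optionally flipping a coin at j < k corresponds to moving the heap from k to j, or to 0), and heads combine as a disjunctive sum (two heads at the same place would cancel, matching j XOR j = 0). So the Nim-value is the XOR of the 1-indexed positions of the heads.
Face-up positions (1-indexed): [1, 3, 6, 8, 9, 10, 13]
XOR 0 with 1: 0 XOR 1 = 1
XOR 1 with 3: 1 XOR 3 = 2
XOR 2 with 6: 2 XOR 6 = 4
XOR 4 with 8: 4 XOR 8 = 12
XOR 12 with 9: 12 XOR 9 = 5
XOR 5 with 10: 5 XOR 10 = 15
XOR 15 with 13: 15 XOR 13 = 2
Nim-value = 2

2


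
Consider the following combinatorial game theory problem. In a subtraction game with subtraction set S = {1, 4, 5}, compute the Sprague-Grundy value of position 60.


The subtraction set is S = {1, 4, 5}.
G(k) = mex{ G(k - s) : s in S, s <= k }. We compute iteratively: G(0) = 0.
G(1) = mex({0}) = 1
G(2) = mex({1}) = 0
G(3) = mex({0}) = 1
G(4) = mex({0, 1}) = 2
G(5) = mex({0, 1, 2}) = 3
G(6) = mex({0, 1, 3}) = 2
G(7) = mex({0, 1, 2}) = 3
G(8) = mex({1, 2, 3}) = 0
G(9) = mex({0, 2, 3}) = 1
G(10) = mex({1, 2, 3}) = 0
G(11) = mex({0, 2, 3}) = 1
G(12) = mex({0, 1, 3}) = 2
Observe that G(8)..G(12) = 0, 1, 0, 1, 2 repeats G(0)..G(4) = 0, 1, 0, 1, 2.
For k >= max(S) = 5, G(k) is determined by the previous 5 values G(k-5)..G(k-1); a window of 5 consecutive values has recurred shifted by 8, so by induction G(k + 8) = G(k) for all k >= 0: the sequence is periodic from the start with period 8.
One period: G(0..7) = 0, 1, 0, 1, 2, 3, 2, 3.
60 mod 8 = 4, so G(60) = G(4) = 2.

2


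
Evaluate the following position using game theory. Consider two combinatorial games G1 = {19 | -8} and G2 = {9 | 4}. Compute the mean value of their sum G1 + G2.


G1 = {19 | -8}, G2 = {9 | 4}
Each is a switch {a | b} with numbers a > b; its mean value is (a + b)/2, and mean value is additive over game sums: m(G1 + G2) = m(G1) + m(G2).
Mean of G1 = (19 + (-8))/2 = 11/2 = 11/2
Mean of G2 = (9 + (4))/2 = 13/2 = 13/2
Mean of G1 + G2 = 11/2 + 13/2 = 12

12


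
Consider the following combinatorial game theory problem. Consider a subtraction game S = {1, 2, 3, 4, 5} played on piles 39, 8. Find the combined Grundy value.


Subtraction set: {1, 2, 3, 4, 5}
For this subtraction set, G(n) = n mod 6 (period = max + 1 = 6).
Pile 1 (size 39): G(39) = 39 mod 6 = 3
Pile 2 (size 8): G(8) = 8 mod 6 = 2
Total Grundy value = XOR of all: 3 XOR 2 = 1

1


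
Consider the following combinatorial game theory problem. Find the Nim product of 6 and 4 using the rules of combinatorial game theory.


Nim multiplication is bilinear over XOR: (u XOR v) * w = (u*w) XOR (v*w).
So we split each operand into its bit components and XOR the pairwise Nim products.
6 = 2 + 4 (as XOR of powers of 2).
4 = 4 (as XOR of powers of 2).
Using the standard Nim-product table on single bits:
  2*2 = 3,   2*4 = 8,   2*8 = 12,
  4*4 = 6,   4*8 = 11,  8*8 = 13,
and  1*x = x (identity), k*l = l*k (commutative).
Pairwise Nim products:
  2 * 4 = 8
  4 * 4 = 6
XOR them: 8 XOR 6 = 14.
Result: 6 * 4 = 14 (in Nim).

14


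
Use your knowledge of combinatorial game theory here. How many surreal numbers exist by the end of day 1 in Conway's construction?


Day 0: {|} = 0 is born. Count = 1.
Day n: the number of surreal numbers born by day n is 2^(n+1) - 1.
By day 0: 2^1 - 1 = 1
By day 1: 2^2 - 1 = 3
By day 1: 3 surreal numbers.

3


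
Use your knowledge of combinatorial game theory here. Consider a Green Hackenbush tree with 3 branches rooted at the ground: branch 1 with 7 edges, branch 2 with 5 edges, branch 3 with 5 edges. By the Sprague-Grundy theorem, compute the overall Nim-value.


The tree has 3 branches from the ground vertex.
In Green Hackenbush, the Nim-value of a simple path of length k is k.
Branch 1: length 7, Nim-value = 7
Branch 2: length 5, Nim-value = 5
Branch 3: length 5, Nim-value = 5
Total Nim-value = XOR of all branch values:
0 XOR 7 = 7
7 XOR 5 = 2
2 XOR 5 = 7
Nim-value of the tree = 7

7


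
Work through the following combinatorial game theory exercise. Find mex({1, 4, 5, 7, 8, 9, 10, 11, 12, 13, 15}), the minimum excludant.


Set = {1, 4, 5, 7, 8, 9, 10, 11, 12, 13, 15}
0 is NOT in the set. This is the mex.
mex = 0

0


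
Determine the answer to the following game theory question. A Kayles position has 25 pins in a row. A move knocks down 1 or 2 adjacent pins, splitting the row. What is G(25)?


Kayles: a move removes 1 or 2 adjacent pins from a contiguous row.
Removing pins from a row of k leaves two independent rows (a, b) with a + b = k - 1 (one pin) or a + b = k - 2 (two pins); an end removal gives a = 0.
By Sprague-Grundy, G(k) = mex{ G(a) XOR G(b) } over all these splits. G(0) = 0.
G(1): splits (0,0):0^0=0 -> mex({0}) = 1
G(2): splits (0,1):0^1=1 (0,0):0^0=0 -> mex({0, 1}) = 2
G(3): splits (0,2):0^2=2 (1,1):1^1=0 (0,1):0^1=1 -> mex({0, 1, 2}) = 3
G(4): splits (0,3):0^3=3 (1,2):1^2=3 (0,2):0^2=2 (1,1):1^1=0 -> mex({0, 2, 3}) = 1
G(5): splits (0,4):0^1=1 (1,3):1^3=2 (2,2):2^2=0 (0,3):0^3=3 (1,2):1^2=3 -> mex({0, 1, 2, 3}) = 4
G(6) = mex({0, 1, 2, 4}) = 3
G(7) = mex({0, 1, 3, 4, 5}) = 2
G(8) = mex({0, 2, 3, 5, 6}) = 1
G(9) = mex({0, 1, 2, 3, 6, 7}) = 4
G(10) = mex({0, 1, 3, 4, 5, 7}) = 2
G(11) = mex({0, 1, 2, 3, 4, 5}) = 6
G(12) = mex({0, 1, 2, 3, 5, 6, 7}) = 4
G(13) = mex({0, 2, 3, 4, 6, 7}) = 1
G(14) = mex({0, 1, 4, 5, 6, 7}) = 2
G(15) = mex({0, 1, 2, 3, 4, 5, 6}) = 7
G(16) = mex({0, 2, 3, 5, 6, 7}) = 1
G(17) = mex({0, 1, 2, 3, 5, 6, 7}) = 4
G(18) = mex({0, 1, 2, 4, 5, 6}) = 3
G(19) = mex({0, 1, 3, 4, 5, 7}) = 2
G(20) = mex({0, 2, 3, 4, 5, 6, 7}) = 1
G(21) = mex({0, 1, 2, 3, 5, 6, 7}) = 4
G(22) = mex({0, 1, 2, 3, 4, 5, 7}) = 6
G(23) = mex({0, 1, 2, 3, 4, 5, 6}) = 7
G(24) = mex({0, 1, 2, 3, 5, 6, 7}) = 4
G(25) = mex({0, 2, 3, 4, 6, 7}) = 1
Therefore G(25) = 1.

1


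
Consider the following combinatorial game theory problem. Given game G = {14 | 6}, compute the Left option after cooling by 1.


Original game: {14 | 6} (a switch {a | b} with a > b).
Cooling by t (for t below the temperature (a - b)/2 = 4) taxes each move by t: {a | b} cooled by t is {a - t | b + t}.
Cooling amount: t = 1
Cooled Left option: 14 - 1 = 13
Cooled Right option: 6 + 1 = 7
Cooled game: {13 | 7}
Left option = 13

13


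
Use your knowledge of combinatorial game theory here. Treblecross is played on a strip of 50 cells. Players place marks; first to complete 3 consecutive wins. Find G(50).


Treblecross: place X on empty cells; 3-in-a-row wins.
Playing within two cells of an existing X lets the opponent win at once, so sensible play treats the cells i-2..i+2 around each X as dead. The player left with no safe cell loses, so this is a normal-play take-away game on strips of safe cells.
Placing X at cell i (0-indexed) of a strip of k safe cells leaves independent strips of sizes max(0, i-2) and max(0, k-i-3). Hence G(k) = mex{ G(max(0,i-2)) XOR G(max(0,k-i-3)) : 0 <= i < k }, with G(0) = 0.
G(1): splits (0,0):0^0=0 -> mex({0}) = 1
G(2): splits (0,0):0^0=0 -> mex({0}) = 1
G(3): splits (0,0):0^0=0 -> mex({0}) = 1
G(4): splits (0,1):0^1=1 (0,0):0^0=0 -> mex({0, 1}) = 2
G(5): splits (0,2):0^1=1 (0,1):0^1=1 (0,0):0^0=0 -> mex({0, 1}) = 2
G(6) = mex({1}) = 0
G(7) = mex({0, 1, 2}) = 3
G(8) = mex({0, 1, 2}) = 3
G(9) = mex({0, 2}) = 1
G(10) = mex({0, 2, 3}) = 1
G(11) = mex({0, 3}) = 1
G(12) = mex({1, 3}) = 0
G(13) = mex({0, 1, 2, 3}) = 4
G(14) = mex({0, 1, 2}) = 3
G(15) = mex({0, 1, 2}) = 3
G(16) = mex({0, 1, 2, 4}) = 3
G(17) = mex({0, 1, 3, 4}) = 2
G(18) = mex({0, 1, 3, 4}) = 2
G(19) = mex({0, 1, 3, 5}) = 2
G(20) = mex({0, 1, 2, 3, 5}) = 4
G(21) = mex({0, 1, 2, 3, 5}) = 4
G(22) = mex({1, 2, 6}) = 0
G(23) = mex({0, 1, 2, 3, 4, 6}) = 5
G(24) = mex({0, 1, 2, 3, 4}) = 5
G(25) = mex({0, 1, 3, 4, 7}) = 2
G(26) = mex({0, 1, 3, 4, 5, 7}) = 2
G(27) = mex({0, 1, 3, 5}) = 2
G(28) = mex({0, 1, 2, 5}) = 3
G(29) = mex({0, 1, 2, 4, 5, 6}) = 3
G(30) = mex({1, 2, 4, 6}) = 0
G(31) = mex({0, 1, 2, 3, 4, 6}) = 5
G(32) = mex({1, 2, 3, 4, 7}) = 0
G(33) = mex({0, 3, 7}) = 1
G(34) = mex({0, 2, 3, 5, 7}) = 1
G(35) = mex({0, 2, 3, 5, 6}) = 1
G(36) = mex({0, 1, 2, 5, 6}) = 3
G(37) = mex({0, 1, 2, 4, 5, 6}) = 3
G(38) = mex({0, 1, 2, 4}) = 3
G(39) = mex({0, 1, 2, 3, 4, 7}) = 5
G(40) = mex({0, 1, 2, 3, 4, 5, 7}) = 6
G(41) = mex({0, 1, 2, 3, 5, 7}) = 4
G(42) = mex({0, 1, 2, 3, 5, 6, 7}) = 4
G(43) = mex({0, 2, 3, 5, 6}) = 1
G(44) = mex({1, 2, 3, 4, 5, 6}) = 0
G(45) = mex({0, 1, 2, 3, 4, 6, 7}) = 5
G(46) = mex({0, 1, 2, 3, 4, 7}) = 5
G(47) = mex({0, 1, 2, 3, 4, 5, 7}) = 6
G(48) = mex({0, 1, 2, 3, 4, 5, 7}) = 6
G(49) = mex({0, 1, 3, 4, 5, 7}) = 2
G(50) = mex({0, 1, 2, 3, 4, 5, 6}) = 7
Therefore G(50) = 7.

7


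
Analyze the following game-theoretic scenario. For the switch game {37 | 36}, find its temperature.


The game is {37 | 36}, a switch {a | b} with numbers a > b.
Cooling {a | b} by t gives {a - t | b + t}, which stops being hot when a - t = b + t, i.e. at t = (a - b)/2. So the temperature of a switch is (a - b)/2.
Temperature = (Left option - Right option) / 2
= (37 - (36)) / 2
= 1 / 2
= 1/2

1/2


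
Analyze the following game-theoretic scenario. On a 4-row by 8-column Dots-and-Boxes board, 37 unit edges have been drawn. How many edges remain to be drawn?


Grid: 4 x 8 boxes, i.e. 5 rows and 9 columns of dots.
Horizontal edges: (rows + 1) * cols = 5 * 8 = 40
Vertical edges: rows * (cols + 1) = 4 * 9 = 36
Total edges: 40 + 36 = 76
Edges drawn: 37
Remaining: 76 - 37 = 39

39


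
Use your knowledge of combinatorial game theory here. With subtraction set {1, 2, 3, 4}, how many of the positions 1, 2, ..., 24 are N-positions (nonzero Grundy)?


Subtraction set S = {1, 2, 3, 4}, so G(n) = n mod 5.
G(n) = 0 when n is a multiple of 5.
Multiples of 5 in [1, 24]: 4
N-positions (nonzero Grundy) = 24 - 4 = 20

20


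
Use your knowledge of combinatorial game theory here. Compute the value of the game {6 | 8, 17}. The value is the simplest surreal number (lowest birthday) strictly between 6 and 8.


Left options: {6}, max = 6
Right options: {8, 17}, min = 8
All options are numbers and max(Left) < min(Right), so by the simplicity theorem the value is the simplest (earliest-born) number strictly between 6 and 8.
The only integer strictly between 6 and 8 is 7.
No non-integer in the interval can be simpler: if x is a non-integer in the interval, then floor(x) or ceil(x) also lies in the interval (the interval contains an integer), and both are proper prefixes of x's sign expansion, i.e. born earlier. So the game value is 7.
Game value = 7

7


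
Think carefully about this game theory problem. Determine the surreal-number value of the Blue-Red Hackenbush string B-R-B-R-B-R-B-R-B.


Edges (from ground): B-R-B-R-B-R-B-R-B
By Berlekamp's sign-expansion rule, a Blue-Red Hackenbush stalk has the value of the surreal number whose sign sequence is the edge sequence with B -> + and R -> -.
Sign sequence: +-+-+-+-+
Trace the sign expansion in the surreal number tree, starting from 0:
Edge 1: B (sign +) -> bounds (0, +inf), value = 1
Edge 2: R (sign -) -> bounds (0, 1), value = 1/2
Edge 3: B (sign +) -> bounds (1/2, 1), value = 3/4
Edge 4: R (sign -) -> bounds (1/2, 3/4), value = 5/8
Edge 5: B (sign +) -> bounds (5/8, 3/4), value = 11/16
Edge 6: R (sign -) -> bounds (5/8, 11/16), value = 21/32
Edge 7: B (sign +) -> bounds (21/32, 11/16), value = 43/64
Edge 8: R (sign -) -> bounds (21/32, 43/64), value = 85/128
Edge 9: B (sign +) -> bounds (85/128, 43/64), value = 171/256
Game value = 171/256

171/256


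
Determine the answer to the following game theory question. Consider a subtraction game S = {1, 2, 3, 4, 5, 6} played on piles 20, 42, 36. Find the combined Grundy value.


Subtraction set: {1, 2, 3, 4, 5, 6}
For this subtraction set, G(n) = n mod 7 (period = max + 1 = 7).
Pile 1 (size 20): G(20) = 20 mod 7 = 6
Pile 2 (size 42): G(42) = 42 mod 7 = 0
Pile 3 (size 36): G(36) = 36 mod 7 = 1
Total Grundy value = XOR of all: 6 XOR 0 XOR 1 = 7

7


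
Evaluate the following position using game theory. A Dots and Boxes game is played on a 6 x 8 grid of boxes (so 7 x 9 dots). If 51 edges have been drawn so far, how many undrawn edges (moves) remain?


Grid: 6 x 8 boxes, i.e. 7 rows and 9 columns of dots.
Horizontal edges: (rows + 1) * cols = 7 * 8 = 56
Vertical edges: rows * (cols + 1) = 6 * 9 = 54
Total edges: 56 + 54 = 110
Edges drawn: 51
Remaining: 110 - 51 = 59

59


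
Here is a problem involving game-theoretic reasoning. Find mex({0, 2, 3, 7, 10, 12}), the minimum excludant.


Set = {0, 2, 3, 7, 10, 12}
0 is in the set.
1 is NOT in the set. This is the mex.
mex = 1

1


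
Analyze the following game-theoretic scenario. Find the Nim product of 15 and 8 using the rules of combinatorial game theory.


Nim multiplication is bilinear over XOR: (u XOR v) * w = (u*w) XOR (v*w).
So we split each operand into its bit components and XOR the pairwise Nim products.
15 = 1 + 2 + 4 + 8 (as XOR of powers of 2).
8 = 8 (as XOR of powers of 2).
Using the standard Nim-product table on single bits:
  2*2 = 3,   2*4 = 8,   2*8 = 12,
  4*4 = 6,   4*8 = 11,  8*8 = 13,
and  1*x = x (identity), k*l = l*k (commutative).
Pairwise Nim products:
  1 * 8 = 8
  2 * 8 = 12
  4 * 8 = 11
  8 * 8 = 13
XOR them: 8 XOR 12 XOR 11 XOR 13 = 2.
Result: 15 * 8 = 2 (in Nim).

2


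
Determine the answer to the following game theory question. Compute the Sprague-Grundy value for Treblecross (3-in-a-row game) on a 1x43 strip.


Treblecross: place X on empty cells; 3-in-a-row wins.
Playing within two cells of an existing X lets the opponent win at once, so sensible play treats the cells i-2..i+2 around each X as dead. The player left with no safe cell loses, so this is a normal-play take-away game on strips of safe cells.
Placing X at cell i (0-indexed) of a strip of k safe cells leaves independent strips of sizes max(0, i-2) and max(0, k-i-3). Hence G(k) = mex{ G(max(0,i-2)) XOR G(max(0,k-i-3)) : 0 <= i < k }, with G(0) = 0.
G(1): splits (0,0):0^0=0 -> mex({0}) = 1
G(2): splits (0,0):0^0=0 -> mex({0}) = 1
G(3): splits (0,0):0^0=0 -> mex({0}) = 1
G(4): splits (0,1):0^1=1 (0,0):0^0=0 -> mex({0, 1}) = 2
G(5): splits (0,2):0^1=1 (0,1):0^1=1 (0,0):0^0=0 -> mex({0, 1}) = 2
G(6) = mex({1}) = 0
G(7) = mex({0, 1, 2}) = 3
G(8) = mex({0, 1, 2}) = 3
G(9) = mex({0, 2}) = 1
G(10) = mex({0, 2, 3}) = 1
G(11) = mex({0, 3}) = 1
G(12) = mex({1, 3}) = 0
G(13) = mex({0, 1, 2, 3}) = 4
G(14) = mex({0, 1, 2}) = 3
G(15) = mex({0, 1, 2}) = 3
G(16) = mex({0, 1, 2, 4}) = 3
G(17) = mex({0, 1, 3, 4}) = 2
G(18) = mex({0, 1, 3, 4}) = 2
G(19) = mex({0, 1, 3, 5}) = 2
G(20) = mex({0, 1, 2, 3, 5}) = 4
G(21) = mex({0, 1, 2, 3, 5}) = 4
G(22) = mex({1, 2, 6}) = 0
G(23) = mex({0, 1, 2, 3, 4, 6}) = 5
G(24) = mex({0, 1, 2, 3, 4}) = 5
G(25) = mex({0, 1, 3, 4, 7}) = 2
G(26) = mex({0, 1, 3, 4, 5, 7}) = 2
G(27) = mex({0, 1, 3, 5}) = 2
G(28) = mex({0, 1, 2, 5}) = 3
G(29) = mex({0, 1, 2, 4, 5, 6}) = 3
G(30) = mex({1, 2, 4, 6}) = 0
G(31) = mex({0, 1, 2, 3, 4, 6}) = 5
G(32) = mex({1, 2, 3, 4, 7}) = 0
G(33) = mex({0, 3, 7}) = 1
G(34) = mex({0, 2, 3, 5, 7}) = 1
G(35) = mex({0, 2, 3, 5, 6}) = 1
G(36) = mex({0, 1, 2, 5, 6}) = 3
G(37) = mex({0, 1, 2, 4, 5, 6}) = 3
G(38) = mex({0, 1, 2, 4}) = 3
G(39) = mex({0, 1, 2, 3, 4, 7}) = 5
G(40) = mex({0, 1, 2, 3, 4, 5, 7}) = 6
G(41) = mex({0, 1, 2, 3, 5, 7}) = 4
G(42) = mex({0, 1, 2, 3, 5, 6, 7}) = 4
G(43) = mex({0, 2, 3, 5, 6}) = 1
Therefore G(43) = 1.

1


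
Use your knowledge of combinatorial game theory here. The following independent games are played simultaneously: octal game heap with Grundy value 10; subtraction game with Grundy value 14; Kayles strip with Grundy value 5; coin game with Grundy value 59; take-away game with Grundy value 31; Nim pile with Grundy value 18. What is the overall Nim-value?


By the Sprague-Grundy theorem, the Grundy value of a sum of games is the XOR of individual Grundy values.
octal game heap: Grundy value = 10. Running XOR: 0 XOR 10 = 10
subtraction game: Grundy value = 14. Running XOR: 10 XOR 14 = 4
Kayles strip: Grundy value = 5. Running XOR: 4 XOR 5 = 1
coin game: Grundy value = 59. Running XOR: 1 XOR 59 = 58
take-away game: Grundy value = 31. Running XOR: 58 XOR 31 = 37
Nim pile: Grundy value = 18. Running XOR: 37 XOR 18 = 55
The combined Grundy value is 55.

55


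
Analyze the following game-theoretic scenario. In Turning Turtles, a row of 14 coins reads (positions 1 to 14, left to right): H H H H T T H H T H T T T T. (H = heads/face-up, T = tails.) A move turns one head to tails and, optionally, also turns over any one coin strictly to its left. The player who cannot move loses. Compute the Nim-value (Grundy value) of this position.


Coins: H H H H T T H H T H T T T T
Key fact: a single head at position k behaves exactly like a Nim heap of size k (turning it to T and optionally flipping a coin at j < k corresponds to moving the heap from k to j, or to 0), and heads combine as a disjunctive sum (two heads at the same place would cancel, matching j XOR j = 0). So the Nim-value is the XOR of the 1-indexed positions of the heads.
Face-up positions (1-indexed): [1, 2, 3, 4, 7, 8, 10]
XOR 0 with 1: 0 XOR 1 = 1
XOR 1 with 2: 1 XOR 2 = 3
XOR 3 with 3: 3 XOR 3 = 0
XOR 0 with 4: 0 XOR 4 = 4
XOR 4 with 7: 4 XOR 7 = 3
XOR 3 with 8: 3 XOR 8 = 11
XOR 11 with 10: 11 XOR 10 = 1
Nim-value = 1

1


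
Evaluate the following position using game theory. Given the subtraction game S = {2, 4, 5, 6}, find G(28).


The subtraction set is S = {2, 4, 5, 6}.
G(k) = mex{ G(k - s) : s in S, s <= k }. We compute iteratively: G(0) = 0.
G(1) = mex({}) = 0
G(2) = mex({0}) = 1
G(3) = mex({0}) = 1
G(4) = mex({0, 1}) = 2
G(5) = mex({0, 1}) = 2
G(6) = mex({0, 1, 2}) = 3
G(7) = mex({0, 1, 2}) = 3
G(8) = mex({1, 2, 3}) = 0
G(9) = mex({1, 2, 3}) = 0
G(10) = mex({0, 2, 3}) = 1
G(11) = mex({0, 2, 3}) = 1
G(12) = mex({0, 1, 3}) = 2
G(13) = mex({0, 1, 3}) = 2
Observe that G(8)..G(13) = 0, 0, 1, 1, 2, 2 repeats G(0)..G(5) = 0, 0, 1, 1, 2, 2.
For k >= max(S) = 6, G(k) is determined by the previous 6 values G(k-6)..G(k-1); a window of 6 consecutive values has recurred shifted by 8, so by induction G(k + 8) = G(k) for all k >= 0: the sequence is periodic from the start with period 8.
One period: G(0..7) = 0, 0, 1, 1, 2, 2, 3, 3.
28 mod 8 = 4, so G(28) = G(4) = 2.

2


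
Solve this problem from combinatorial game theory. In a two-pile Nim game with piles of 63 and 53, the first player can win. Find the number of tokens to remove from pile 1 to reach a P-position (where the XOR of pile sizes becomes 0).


Piles: 63 and 53
Current XOR: 63 XOR 53 = 10 (non-zero, so this is an N-position).
To make the XOR zero, we need to find a move that balances the piles.
For pile 1 (size 63): target = 63 XOR 10 = 53
We reduce pile 1 from 63 to 53.
Tokens removed: 63 - 53 = 10
Verification: 53 XOR 53 = 0

10


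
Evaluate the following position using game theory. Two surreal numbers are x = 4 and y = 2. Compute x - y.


x = 4, y = 2
x - y = 4 - 2 = 2

2


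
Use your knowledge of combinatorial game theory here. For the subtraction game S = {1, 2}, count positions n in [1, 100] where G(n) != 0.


Subtraction set S = {1, 2}, so G(n) = n mod 3.
G(n) = 0 when n is a multiple of 3.
Multiples of 3 in [1, 100]: 33
N-positions (nonzero Grundy) = 100 - 33 = 67

67


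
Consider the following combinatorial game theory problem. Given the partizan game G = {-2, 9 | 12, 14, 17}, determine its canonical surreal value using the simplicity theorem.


Left options: {-2, 9}, max = 9
Right options: {12, 14, 17}, min = 12
All options are numbers and max(Left) < min(Right), so by the simplicity theorem the value is the simplest (earliest-born) number strictly between 9 and 12.
Integers 10 through 11 all lie strictly between 9 and 12.
Among integers, the simplest (lowest birthday = smallest |n|; 0 is born on day 0, +-n on day n) is 10.
No non-integer in the interval can be simpler: if x is a non-integer in the interval, then floor(x) or ceil(x) also lies in the interval (the interval contains an integer), and both are proper prefixes of x's sign expansion, i.e. born earlier. So the game value is 10.
Game value = 10

10


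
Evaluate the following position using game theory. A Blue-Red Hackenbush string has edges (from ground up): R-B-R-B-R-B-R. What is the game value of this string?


Edges (from ground): R-B-R-B-R-B-R
By Berlekamp's sign-expansion rule, a Blue-Red Hackenbush stalk has the value of the surreal number whose sign sequence is the edge sequence with B -> + and R -> -.
Sign sequence: -+-+-+-
Trace the sign expansion in the surreal number tree, starting from 0:
Edge 1: R (sign -) -> bounds (-inf, 0), value = -1
Edge 2: B (sign +) -> bounds (-1, 0), value = -1/2
Edge 3: R (sign -) -> bounds (-1, -1/2), value = -3/4
Edge 4: B (sign +) -> bounds (-3/4, -1/2), value = -5/8
Edge 5: R (sign -) -> bounds (-3/4, -5/8), value = -11/16
Edge 6: B (sign +) -> bounds (-11/16, -5/8), value = -21/32
Edge 7: R (sign -) -> bounds (-11/16, -21/32), value = -43/64
Game value = -43/64

-43/64


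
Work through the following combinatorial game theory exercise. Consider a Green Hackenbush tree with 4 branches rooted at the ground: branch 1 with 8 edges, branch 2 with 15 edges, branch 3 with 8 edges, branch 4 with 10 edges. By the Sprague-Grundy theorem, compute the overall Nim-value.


The tree has 4 branches from the ground vertex.
In Green Hackenbush, the Nim-value of a simple path of length k is k.
Branch 1: length 8, Nim-value = 8
Branch 2: length 15, Nim-value = 15
Branch 3: length 8, Nim-value = 8
Branch 4: length 10, Nim-value = 10
Total Nim-value = XOR of all branch values:
0 XOR 8 = 8
8 XOR 15 = 7
7 XOR 8 = 15
15 XOR 10 = 5
Nim-value of the tree = 5

5


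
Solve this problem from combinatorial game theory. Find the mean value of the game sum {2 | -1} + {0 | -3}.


G1 = {2 | -1}, G2 = {0 | -3}
Each is a switch {a | b} with numbers a > b; its mean value is (a + b)/2, and mean value is additive over game sums: m(G1 + G2) = m(G1) + m(G2).
Mean of G1 = (2 + (-1))/2 = 1/2 = 1/2
Mean of G2 = (0 + (-3))/2 = -3/2 = -3/2
Mean of G1 + G2 = 1/2 + -3/2 = -1

-1


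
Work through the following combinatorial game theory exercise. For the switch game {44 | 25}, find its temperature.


The game is {44 | 25}, a switch {a | b} with numbers a > b.
Cooling {a | b} by t gives {a - t | b + t}, which stops being hot when a - t = b + t, i.e. at t = (a - b)/2. So the temperature of a switch is (a - b)/2.
Temperature = (Left option - Right option) / 2
= (44 - (25)) / 2
= 19 / 2
= 19/2

19/2


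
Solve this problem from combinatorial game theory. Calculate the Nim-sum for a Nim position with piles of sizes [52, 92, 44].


We need the XOR (exclusive or) of all pile sizes.
After XOR-ing pile 1 (size 52): 0 XOR 52 = 52
After XOR-ing pile 2 (size 92): 52 XOR 92 = 104
After XOR-ing pile 3 (size 44): 104 XOR 44 = 68
The Nim-value of this position is 68.

68


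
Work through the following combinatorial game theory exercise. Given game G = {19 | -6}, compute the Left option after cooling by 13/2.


Original game: {19 | -6} (a switch {a | b} with a > b).
Cooling by t (for t below the temperature (a - b)/2 = 25/2) taxes each move by t: {a | b} cooled by t is {a - t | b + t}.
Cooling amount: t = 13/2
Cooled Left option: 19 - 13/2 = 25/2
Cooled Right option: -6 + 13/2 = 1/2
Cooled game: {25/2 | 1/2}
Left option = 25/2

25/2


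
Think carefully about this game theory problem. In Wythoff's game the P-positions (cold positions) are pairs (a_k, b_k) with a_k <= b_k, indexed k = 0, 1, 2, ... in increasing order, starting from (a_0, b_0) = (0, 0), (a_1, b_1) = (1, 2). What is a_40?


By Wythoff's theorem, a_k = floor(k * phi) and b_k = floor(k * phi^2) = a_k + k, where phi = (1 + sqrt(5))/2 is the golden ratio.
phi = (1 + sqrt(5))/2 = 1.618034
k = 40
k * phi = 40 * 1.618034 = 64.721360
a_40 = floor(k * phi) = 64

64


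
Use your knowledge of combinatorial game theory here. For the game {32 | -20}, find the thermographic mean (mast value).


Game = {32 | -20}, a switch {a | b} with numbers a > b.
Its thermograph has left wall a - t and right wall b + t, which meet at t = (a - b)/2, where both equal (a + b)/2. So the mast (mean value) is at (a + b)/2.
Mean = (32 + (-20))/2 = 12/2 = 6

6


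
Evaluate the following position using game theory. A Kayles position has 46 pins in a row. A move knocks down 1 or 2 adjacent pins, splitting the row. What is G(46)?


Kayles: a move removes 1 or 2 adjacent pins from a contiguous row.
Removing pins from a row of k leaves two independent rows (a, b) with a + b = k - 1 (one pin) or a + b = k - 2 (two pins); an end removal gives a = 0.
By Sprague-Grundy, G(k) = mex{ G(a) XOR G(b) } over all these splits. G(0) = 0.
G(1): splits (0,0):0^0=0 -> mex({0}) = 1
G(2): splits (0,1):0^1=1 (0,0):0^0=0 -> mex({0, 1}) = 2
G(3): splits (0,2):0^2=2 (1,1):1^1=0 (0,1):0^1=1 -> mex({0, 1, 2}) = 3
G(4): splits (0,3):0^3=3 (1,2):1^2=3 (0,2):0^2=2 (1,1):1^1=0 -> mex({0, 2, 3}) = 1
G(5): splits (0,4):0^1=1 (1,3):1^3=2 (2,2):2^2=0 (0,3):0^3=3 (1,2):1^2=3 -> mex({0, 1, 2, 3}) = 4
G(6) = mex({0, 1, 2, 4}) = 3
G(7) = mex({0, 1, 3, 4, 5}) = 2
G(8) = mex({0, 2, 3, 5, 6}) = 1
G(9) = mex({0, 1, 2, 3, 6, 7}) = 4
G(10) = mex({0, 1, 3, 4, 5, 7}) = 2
G(11) = mex({0, 1, 2, 3, 4, 5}) = 6
G(12) = mex({0, 1, 2, 3, 5, 6, 7}) = 4
G(13) = mex({0, 2, 3, 4, 6, 7}) = 1
G(14) = mex({0, 1, 4, 5, 6, 7}) = 2
G(15) = mex({0, 1, 2, 3, 4, 5, 6}) = 7
G(16) = mex({0, 2, 3, 5, 6, 7}) = 1
G(17) = mex({0, 1, 2, 3, 5, 6, 7}) = 4
G(18) = mex({0, 1, 2, 4, 5, 6}) = 3
G(19) = mex({0, 1, 3, 4, 5, 7}) = 2
G(20) = mex({0, 2, 3, 4, 5, 6, 7}) = 1
G(21) = mex({0, 1, 2, 3, 5, 6, 7}) = 4
G(22) = mex({0, 1, 2, 3, 4, 5, 7}) = 6
G(23) = mex({0, 1, 2, 3, 4, 5, 6}) = 7
G(24) = mex({0, 1, 2, 3, 5, 6, 7}) = 4
G(25) = mex({0, 2, 3, 4, 6, 7}) = 1
G(26) = mex({0, 1, 3, 4, 5, 6, 7}) = 2
G(27) = mex({0, 1, 2, 3, 4, 5, 6, 7}) = 8
G(28) = mex({0, 1, 2, 3, 4, 6, 7, 8}) = 5
G(29) = mex({0, 1, 2, 3, 5, 6, 7, 8, 9}) = 4
G(30) = mex({0, 1, 2, 3, 4, 5, 6, 9, 10}) = 7
G(31) = mex({0, 1, 3, 4, 5, 7, 10, 11}) = 2
G(32) = mex({0, 2, 3, 4, 5, 6, 7, 9, 11}) = 1
G(33) = mex({0, 1, 2, 3, 4, 5, 6, 7, 9, 12}) = 8
G(34) = mex({0, 1, 2, 3, 4, 5, 7, 8, 11, 12}) = 6
G(35) = mex({0, 1, 2, 3, 4, 5, 6, 8, 9, 10, 11}) = 7
G(36) = mex({0, 1, 2, 3, 5, 6, 7, 9, 10}) = 4
G(37) = mex({0, 2, 3, 4, 6, 7, 9, 10, 11, 12}) = 1
G(38) = mex({0, 1, 3, 4, 5, 6, 7, 9, 10, 11, 12}) = 2
G(39) = mex({0, 1, 2, 4, 5, 6, 7, 9, 10, 12, 14}) = 3
G(40) = mex({0, 2, 3, 4, 6, 7, 11, 12, 14}) = 1
G(41) = mex({0, 1, 2, 3, 5, 6, 7, 9, 10, 11, 12}) = 4
G(42) = mex({0, 1, 2, 3, 4, 5, 6, 9, 10}) = 7
G(43) = mex({0, 1, 3, 4, 5, 7, 9, 10, 12, 15}) = 2
G(44) = mex({0, 2, 3, 4, 5, 6, 7, 9, 10, 12, 15}) = 1
G(45) = mex({0, 1, 2, 3, 4, 5, 6, 7, 9, 10, 12, 14}) = 8
G(46) = mex({0, 1, 3, 4, 5, 7, 8, 11, 12, 14}) = 2
Therefore G(46) = 2.

2


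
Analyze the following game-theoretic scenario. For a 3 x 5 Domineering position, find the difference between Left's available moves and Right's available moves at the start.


Board is 3 x 5 (rows x cols).
Left (vertical) placements: (rows-1) * cols = 2 * 5 = 10
Right (horizontal) placements: rows * (cols-1) = 3 * 4 = 12
Advantage = Left - Right = 10 - 12 = -2

-2


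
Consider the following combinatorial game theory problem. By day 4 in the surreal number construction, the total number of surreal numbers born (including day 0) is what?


Day 0: {|} = 0 is born. Count = 1.
Day n: the number of surreal numbers born by day n is 2^(n+1) - 1.
By day 0: 2^1 - 1 = 1
By day 1: 2^2 - 1 = 3
By day 2: 2^3 - 1 = 7
By day 3: 2^4 - 1 = 15
By day 4: 2^5 - 1 = 31
By day 4: 31 surreal numbers.

31


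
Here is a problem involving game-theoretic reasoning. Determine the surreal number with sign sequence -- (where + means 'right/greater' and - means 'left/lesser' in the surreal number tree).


Sign expansion: --
Rule: track bounds (lo, hi), initially (-inf, +inf). On '+', the current value becomes lo and we move to the simplest number in (value, hi): value + 1 if hi = +inf, otherwise the midpoint (value + hi)/2. On '-', the current value becomes hi and we move to value - 1 if lo = -inf, otherwise the midpoint (lo + value)/2.
Start at 0.
Step 1: sign = -, move left. Bounds: (-inf, 0). Value = -1
Step 2: sign = -, move left. Bounds: (-inf, -1). Value = -2
The surreal number with sign expansion -- is -2.

-2


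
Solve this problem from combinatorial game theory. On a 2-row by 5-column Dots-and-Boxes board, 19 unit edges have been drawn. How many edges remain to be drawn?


Grid: 2 x 5 boxes, i.e. 3 rows and 6 columns of dots.
Horizontal edges: (rows + 1) * cols = 3 * 5 = 15
Vertical edges: rows * (cols + 1) = 2 * 6 = 12
Total edges: 15 + 12 = 27
Edges drawn: 19
Remaining: 27 - 19 = 8

8


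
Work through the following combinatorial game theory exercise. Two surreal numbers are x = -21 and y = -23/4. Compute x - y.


x = -21, y = -23/4
Converting to common denominator: 4
x = -84/4, y = -23/4
x - y = -21 - -23/4 = -61/4

-61/4


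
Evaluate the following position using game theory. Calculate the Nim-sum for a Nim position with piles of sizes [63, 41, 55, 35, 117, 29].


We need the XOR (exclusive or) of all pile sizes.
After XOR-ing pile 1 (size 63): 0 XOR 63 = 63
After XOR-ing pile 2 (size 41): 63 XOR 41 = 22
After XOR-ing pile 3 (size 55): 22 XOR 55 = 33
After XOR-ing pile 4 (size 35): 33 XOR 35 = 2
After XOR-ing pile 5 (size 117): 2 XOR 117 = 119
After XOR-ing pile 6 (size 29): 119 XOR 29 = 106
The Nim-value of this position is 106.

106


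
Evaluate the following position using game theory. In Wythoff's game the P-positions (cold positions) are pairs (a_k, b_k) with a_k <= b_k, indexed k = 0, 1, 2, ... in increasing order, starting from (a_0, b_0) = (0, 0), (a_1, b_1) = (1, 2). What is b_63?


By Wythoff's theorem, a_k = floor(k * phi) and b_k = floor(k * phi^2) = a_k + k, where phi = (1 + sqrt(5))/2 is the golden ratio.
phi = (1 + sqrt(5))/2 = 1.618034
phi^2 = phi + 1 = 2.618034
k = 63
k * phi^2 = 63 * 2.618034 = 164.936141
b_63 = floor(k * phi^2) = 164 (check: a_63 + k = 101 + 63 = 164)

164


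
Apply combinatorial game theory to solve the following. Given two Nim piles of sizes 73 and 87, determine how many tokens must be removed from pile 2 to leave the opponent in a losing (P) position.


Piles: 73 and 87
Current XOR: 73 XOR 87 = 30 (non-zero, so this is an N-position).
To make the XOR zero, we need to find a move that balances the piles.
For pile 2 (size 87): target = 87 XOR 30 = 73
We reduce pile 2 from 87 to 73.
Tokens removed: 87 - 73 = 14
Verification: 73 XOR 73 = 0

14


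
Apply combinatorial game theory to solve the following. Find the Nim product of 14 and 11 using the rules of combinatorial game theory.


Nim multiplication is bilinear over XOR: (u XOR v) * w = (u*w) XOR (v*w).
So we split each operand into its bit components and XOR the pairwise Nim products.
14 = 2 + 4 + 8 (as XOR of powers of 2).
11 = 1 + 2 + 8 (as XOR of powers of 2).
Using the standard Nim-product table on single bits:
  2*2 = 3,   2*4 = 8,   2*8 = 12,
  4*4 = 6,   4*8 = 11,  8*8 = 13,
and  1*x = x (identity), k*l = l*k (commutative).
Pairwise Nim products:
  2 * 1 = 2
  2 * 2 = 3
  2 * 8 = 12
  4 * 1 = 4
  4 * 2 = 8
  4 * 8 = 11
  8 * 1 = 8
  8 * 2 = 12
  8 * 8 = 13
XOR them: 2 XOR 3 XOR 12 XOR 4 XOR 8 XOR 11 XOR 8 XOR 12 XOR 13 = 3.
Result: 14 * 11 = 3 (in Nim).

3


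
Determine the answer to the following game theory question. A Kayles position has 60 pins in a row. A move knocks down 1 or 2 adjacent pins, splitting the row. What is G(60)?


Kayles: a move removes 1 or 2 adjacent pins from a contiguous row.
Removing pins from a row of k leaves two independent rows (a, b) with a + b = k - 1 (one pin) or a + b = k - 2 (two pins); an end removal gives a = 0.
By Sprague-Grundy, G(k) = mex{ G(a) XOR G(b) } over all these splits. G(0) = 0.
G(1): splits (0,0):0^0=0 -> mex({0}) = 1
G(2): splits (0,1):0^1=1 (0,0):0^0=0 -> mex({0, 1}) = 2
G(3): splits (0,2):0^2=2 (1,1):1^1=0 (0,1):0^1=1 -> mex({0, 1, 2}) = 3
G(4): splits (0,3):0^3=3 (1,2):1^2=3 (0,2):0^2=2 (1,1):1^1=0 -> mex({0, 2, 3}) = 1
G(5): splits (0,4):0^1=1 (1,3):1^3=2 (2,2):2^2=0 (0,3):0^3=3 (1,2):1^2=3 -> mex({0, 1, 2, 3}) = 4
G(6) = mex({0, 1, 2, 4}) = 3
G(7) = mex({0, 1, 3, 4, 5}) = 2
G(8) = mex({0, 2, 3, 5, 6}) = 1
G(9) = mex({0, 1, 2, 3, 6, 7}) = 4
G(10) = mex({0, 1, 3, 4, 5, 7}) = 2
G(11) = mex({0, 1, 2, 3, 4, 5}) = 6
G(12) = mex({0, 1, 2, 3, 5, 6, 7}) = 4
G(13) = mex({0, 2, 3, 4, 6, 7}) = 1
G(14) = mex({0, 1, 4, 5, 6, 7}) = 2
G(15) = mex({0, 1, 2, 3, 4, 5, 6}) = 7
G(16) = mex({0, 2, 3, 5, 6, 7}) = 1
G(17) = mex({0, 1, 2, 3, 5, 6, 7}) = 4
G(18) = mex({0, 1, 2, 4, 5, 6}) = 3
G(19) = mex({0, 1, 3, 4, 5, 7}) = 2
G(20) = mex({0, 2, 3, 4, 5, 6, 7}) = 1
G(21) = mex({0, 1, 2, 3, 5, 6, 7}) = 4
G(22) = mex({0, 1, 2, 3, 4, 5, 7}) = 6
G(23) = mex({0, 1, 2, 3, 4, 5, 6}) = 7
G(24) = mex({0, 1, 2, 3, 5, 6, 7}) = 4
G(25) = mex({0, 2, 3, 4, 6, 7}) = 1
G(26) = mex({0, 1, 3, 4, 5, 6, 7}) = 2
G(27) = mex({0, 1, 2, 3, 4, 5, 6, 7}) = 8
G(28) = mex({0, 1, 2, 3, 4, 6, 7, 8}) = 5
G(29) = mex({0, 1, 2, 3, 5, 6, 7, 8, 9}) = 4
G(30) = mex({0, 1, 2, 3, 4, 5, 6, 9, 10}) = 7
G(31) = mex({0, 1, 3, 4, 5, 7, 10, 11}) = 2
G(32) = mex({0, 2, 3, 4, 5, 6, 7, 9, 11}) = 1
G(33) = mex({0, 1, 2, 3, 4, 5, 6, 7, 9, 12}) = 8
G(34) = mex({0, 1, 2, 3, 4, 5, 7, 8, 11, 12}) = 6
G(35) = mex({0, 1, 2, 3, 4, 5, 6, 8, 9, 10, 11}) = 7
G(36) = mex({0, 1, 2, 3, 5, 6, 7, 9, 10}) = 4
G(37) = mex({0, 2, 3, 4, 6, 7, 9, 10, 11, 12}) = 1
G(38) = mex({0, 1, 3, 4, 5, 6, 7, 9, 10, 11, 12}) = 2
G(39) = mex({0, 1, 2, 4, 5, 6, 7, 9, 10, 12, 14}) = 3
G(40) = mex({0, 2, 3, 4, 6, 7, 11, 12, 14}) = 1
G(41) = mex({0, 1, 2, 3, 5, 6, 7, 9, 10, 11, 12}) = 4
G(42) = mex({0, 1, 2, 3, 4, 5, 6, 9, 10}) = 7
G(43) = mex({0, 1, 3, 4, 5, 7, 9, 10, 12, 15}) = 2
G(44) = mex({0, 2, 3, 4, 5, 6, 7, 9, 10, 12, 15}) = 1
G(45) = mex({0, 1, 2, 3, 4, 5, 6, 7, 9, 10, 12, 14}) = 8
G(46) = mex({0, 1, 3, 4, 5, 7, 8, 11, 12, 14}) = 2
G(47) = mex({0, 1, 2, 3, 4, 5, 6, 8, 9, 10, 11, 12}) = 7
G(48) = mex({0, 1, 2, 3, 5, 6, 7, 9, 10}) = 4
G(49) = mex({0, 2, 3, 4, 6, 7, 9, 10, 11, 12, 15}) = 1
G(50) = mex({0, 1, 4, 5, 6, 7, 9, 11, 12, 14, 15}) = 2
G(51) = mex({0, 1, 2, 3, 4, 5, 6, 7, 9, 12, 14, 15}) = 8
G(52) = mex({0, 2, 3, 4, 5, 6, 7, 8, 11, 12, 15}) = 1
G(53) = mex({0, 1, 2, 3, 5, 6, 7, 8, 9, 10, 11, 12}) = 4
G(54) = mex({0, 1, 2, 3, 4, 5, 6, 9, 10}) = 7
G(55) = mex({0, 1, 3, 4, 5, 7, 9, 10, 11, 12}) = 2
G(56) = mex({0, 2, 3, 4, 5, 6, 7, 9, 10, 11, 12, 13, 14}) = 1
G(57) = mex({0, 1, 2, 3, 5, 6, 7, 9, 10, 12, 13, 14, 15}) = 4
G(58) = mex({0, 1, 3, 4, 5, 7, 11, 12, 14, 15}) = 2
G(59) = mex({0, 1, 2, 3, 4, 5, 6, 9, 10, 11, 12, 15}) = 7
G(60) = mex({0, 1, 2, 3, 5, 6, 7, 9, 10}) = 4
Therefore G(60) = 4.

4
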